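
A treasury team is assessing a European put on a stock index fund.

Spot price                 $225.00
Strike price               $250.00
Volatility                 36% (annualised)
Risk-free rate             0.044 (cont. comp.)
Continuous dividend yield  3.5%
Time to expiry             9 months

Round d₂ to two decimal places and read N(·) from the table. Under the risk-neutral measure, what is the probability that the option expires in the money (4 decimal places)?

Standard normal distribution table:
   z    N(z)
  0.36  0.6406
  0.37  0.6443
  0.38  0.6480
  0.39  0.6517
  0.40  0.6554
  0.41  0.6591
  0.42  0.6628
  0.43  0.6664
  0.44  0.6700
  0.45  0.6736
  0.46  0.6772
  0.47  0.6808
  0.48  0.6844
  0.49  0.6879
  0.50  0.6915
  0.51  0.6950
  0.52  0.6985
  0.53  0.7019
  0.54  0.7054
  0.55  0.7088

0.6808

σ√T = 0.36·√0.75 = 0.3118
ln(S/K) + (r − q + σ²/2)T = ln(225/250) + (0.044 − 0.035 + 0.36²/2)·0.75 = -0.1054 + 0.0553 = -0.0500
d₁ = -0.0500 / 0.3118 = -0.1604 ≈ -0.16
d₂ = d₁ − σ√T = -0.1604 − 0.3118 = -0.4722 ≈ -0.47
Pr(exercise) under Q = N(−d₂) = N(0.47) = 0.6808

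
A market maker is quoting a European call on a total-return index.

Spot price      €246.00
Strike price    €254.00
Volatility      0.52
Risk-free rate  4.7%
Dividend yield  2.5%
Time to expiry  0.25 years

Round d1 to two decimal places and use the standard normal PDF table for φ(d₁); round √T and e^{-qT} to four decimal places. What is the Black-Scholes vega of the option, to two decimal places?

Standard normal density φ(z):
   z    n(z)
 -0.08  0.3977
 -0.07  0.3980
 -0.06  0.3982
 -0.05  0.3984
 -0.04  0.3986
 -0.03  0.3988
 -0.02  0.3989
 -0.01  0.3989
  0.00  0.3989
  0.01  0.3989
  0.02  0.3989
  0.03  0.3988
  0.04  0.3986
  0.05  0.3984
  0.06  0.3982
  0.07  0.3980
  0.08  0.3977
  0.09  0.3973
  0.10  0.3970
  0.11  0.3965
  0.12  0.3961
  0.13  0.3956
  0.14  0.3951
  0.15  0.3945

T = 0.25;  σ√T = 0.2600
ln(S/K) + (r − q + σ²/2)T = ln(246/254) + (0.047 − 0.025 + 0.52²/2)·0.25 = -0.0320 + 0.0393 = 0.0073
d₁ = 0.0073 / 0.2600 = 0.0281 ≈ 0.03
√T = √0.25 = 0.5000
φ(d₁) = φ(0.03) = 0.3988
exp(−qT) = exp(−0.025·0.25) = 0.9938
vega = S·exp(−qT)·φ(d₁)·√T = 246·0.9938·0.3988·0.5000 = 48.7483

48.75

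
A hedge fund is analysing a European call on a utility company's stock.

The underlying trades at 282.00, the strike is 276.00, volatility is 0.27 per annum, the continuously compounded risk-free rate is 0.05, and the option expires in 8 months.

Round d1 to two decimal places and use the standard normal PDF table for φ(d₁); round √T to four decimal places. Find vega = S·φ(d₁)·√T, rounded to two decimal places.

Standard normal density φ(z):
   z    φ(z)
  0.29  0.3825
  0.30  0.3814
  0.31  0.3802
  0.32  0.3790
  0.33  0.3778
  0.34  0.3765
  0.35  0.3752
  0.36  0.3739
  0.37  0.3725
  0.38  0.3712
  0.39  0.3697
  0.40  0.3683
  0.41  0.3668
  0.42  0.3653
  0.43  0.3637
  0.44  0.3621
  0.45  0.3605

σ√T = 0.27 × 0.8165 = 0.2205
ln(S/K) + (r + σ²/2)T = ln(282/276) + (0.05 + 0.27²/2)·0.6667 = 0.0215 + 0.0576 = 0.0791
d₁ = 0.0791 / 0.2205 = 0.3590 ≈ 0.36
√T = √0.6667 = 0.8165
φ(d₁) = φ(0.36) = 0.3739
vega = S·φ(d₁)·√T = 282·0.3739·0.8165 = 86.0916
(The put has the same vega.)

86.09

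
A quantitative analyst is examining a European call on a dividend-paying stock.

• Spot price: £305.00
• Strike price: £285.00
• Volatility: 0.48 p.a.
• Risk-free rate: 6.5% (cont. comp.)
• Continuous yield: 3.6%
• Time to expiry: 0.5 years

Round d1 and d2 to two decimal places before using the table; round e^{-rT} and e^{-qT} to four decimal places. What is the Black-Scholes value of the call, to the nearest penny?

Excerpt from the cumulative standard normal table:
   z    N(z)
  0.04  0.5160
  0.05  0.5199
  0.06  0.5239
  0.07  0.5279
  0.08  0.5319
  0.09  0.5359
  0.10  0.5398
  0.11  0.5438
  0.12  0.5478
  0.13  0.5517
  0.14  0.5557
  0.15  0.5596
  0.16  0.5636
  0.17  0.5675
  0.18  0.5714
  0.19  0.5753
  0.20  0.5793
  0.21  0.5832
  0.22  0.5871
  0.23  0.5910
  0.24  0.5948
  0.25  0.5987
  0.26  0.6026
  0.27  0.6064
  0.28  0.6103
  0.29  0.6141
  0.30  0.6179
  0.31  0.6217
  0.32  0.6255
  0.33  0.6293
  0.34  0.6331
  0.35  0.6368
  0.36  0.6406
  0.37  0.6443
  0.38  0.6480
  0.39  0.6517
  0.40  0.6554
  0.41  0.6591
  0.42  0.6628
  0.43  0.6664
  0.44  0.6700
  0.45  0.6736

£51.81

σ√T = 0.48 × 0.7071 = 0.3394
d₁ = [ln(305/285) + (0.065 − 0.036 + ½·0.48²)·0.5] / (σ√T) = (0.0678 + 0.0721) / 0.3394 = 0.4123 ⇒ 0.41
d₂ = 0.4123 − 0.3394 = 0.0728 ⇒ 0.07
exp(−qT) = exp(−0.036·0.5) = 0.9822;  exp(−rT) = exp(−0.065·0.5) = 0.9680
N(d₁) = N(0.41) = 0.6591;  N(d₂) = N(0.07) = 0.5279
C = 305·0.9822·0.6591 − 285·0.9680·0.5279 = 197.4472 − 145.6371 = 51.8102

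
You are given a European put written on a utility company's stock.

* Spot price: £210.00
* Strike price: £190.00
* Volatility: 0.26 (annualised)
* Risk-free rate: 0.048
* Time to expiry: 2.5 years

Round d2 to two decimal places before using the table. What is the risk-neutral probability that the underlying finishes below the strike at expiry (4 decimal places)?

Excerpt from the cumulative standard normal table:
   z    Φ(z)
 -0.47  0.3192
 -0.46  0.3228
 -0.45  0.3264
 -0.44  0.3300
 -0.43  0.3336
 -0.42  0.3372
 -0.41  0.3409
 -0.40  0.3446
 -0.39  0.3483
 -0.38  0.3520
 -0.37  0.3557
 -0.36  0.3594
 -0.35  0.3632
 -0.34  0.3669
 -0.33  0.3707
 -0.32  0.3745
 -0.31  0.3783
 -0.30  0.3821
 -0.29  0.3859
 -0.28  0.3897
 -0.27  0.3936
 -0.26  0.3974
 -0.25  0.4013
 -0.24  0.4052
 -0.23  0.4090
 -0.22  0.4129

σ√T = 0.26·√2.5 = 0.4111
d₁ = [ln(210/190) + (0.048 + 0.26²/2)·2.5] / 0.4111 = [0.1001 + 0.2045] / 0.4111 = 0.7409 ⇒ 0.74
d₂ = d₁ − σ√T = 0.7409 − 0.4111 = 0.3298 ⇒ 0.33
Risk-neutral Pr[S_T < K] = N(−d₂) = N(-0.33) = 0.3707

0.3707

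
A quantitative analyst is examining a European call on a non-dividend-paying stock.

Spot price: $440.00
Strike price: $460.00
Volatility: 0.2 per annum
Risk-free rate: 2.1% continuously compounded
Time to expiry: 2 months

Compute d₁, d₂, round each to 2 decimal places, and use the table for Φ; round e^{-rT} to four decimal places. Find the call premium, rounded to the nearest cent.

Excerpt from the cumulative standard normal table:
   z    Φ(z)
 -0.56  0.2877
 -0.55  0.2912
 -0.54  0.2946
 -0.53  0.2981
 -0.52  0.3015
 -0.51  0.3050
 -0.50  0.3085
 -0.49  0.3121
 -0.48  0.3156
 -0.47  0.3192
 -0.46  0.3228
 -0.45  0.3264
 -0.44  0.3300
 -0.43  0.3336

σ√T = 0.2 × 0.4082 = 0.0816
ln(S/K) + (r + σ²/2)T = ln(440/460) + (0.021 + 0.2²/2)·0.1667 = -0.0445 + 0.0068 = -0.0376
d₁ = -0.0376 / 0.0816 = -0.4607 → -0.46
d₂ = d₁ − σ√T = -0.4607 − 0.0816 = -0.5424 → -0.54
exp(−rT) = exp(−0.021·0.1667) = 0.9965
N(d₁) = N(-0.46) = 0.3228;  N(d₂) = N(-0.54) = 0.2946
C = 440·0.3228 − 460·0.9965·0.2946 = 142.0320 − 135.0417 = 6.9903

$6.99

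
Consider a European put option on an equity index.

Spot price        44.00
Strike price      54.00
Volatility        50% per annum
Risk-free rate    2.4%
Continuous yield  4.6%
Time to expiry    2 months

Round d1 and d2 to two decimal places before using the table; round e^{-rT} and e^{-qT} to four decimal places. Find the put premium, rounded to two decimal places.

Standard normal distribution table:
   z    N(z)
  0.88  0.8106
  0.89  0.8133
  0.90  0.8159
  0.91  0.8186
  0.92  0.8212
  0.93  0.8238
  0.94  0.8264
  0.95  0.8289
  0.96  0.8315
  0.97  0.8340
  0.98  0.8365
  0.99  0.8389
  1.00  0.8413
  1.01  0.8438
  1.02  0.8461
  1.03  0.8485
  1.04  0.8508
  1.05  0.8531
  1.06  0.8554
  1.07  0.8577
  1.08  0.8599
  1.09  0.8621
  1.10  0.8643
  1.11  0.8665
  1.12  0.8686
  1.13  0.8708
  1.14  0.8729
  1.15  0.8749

σ√T = 0.5·√0.1667 = 0.2041
d₁ = [ln(44/54) + (0.024 − 0.046 + 0.5²/2)·0.1667] / 0.2041 = [-0.2048 + 0.0172] / 0.2041 = -0.9192 ⇒ -0.92
d₂ = d₁ − σ√T = -0.9192 − 0.2041 = -1.1233 ⇒ -1.12
exp(−qT) = exp(−0.046·0.1667) = 0.9924;  exp(−rT) = exp(−0.024·0.1667) = 0.9960
P = 54·0.9960·N(1.12) − 44·0.9924·N(0.92) = 54·0.9960·0.8686 − 44·0.9924·0.8212 = 46.7168 − 35.8582 = 10.8586

10.86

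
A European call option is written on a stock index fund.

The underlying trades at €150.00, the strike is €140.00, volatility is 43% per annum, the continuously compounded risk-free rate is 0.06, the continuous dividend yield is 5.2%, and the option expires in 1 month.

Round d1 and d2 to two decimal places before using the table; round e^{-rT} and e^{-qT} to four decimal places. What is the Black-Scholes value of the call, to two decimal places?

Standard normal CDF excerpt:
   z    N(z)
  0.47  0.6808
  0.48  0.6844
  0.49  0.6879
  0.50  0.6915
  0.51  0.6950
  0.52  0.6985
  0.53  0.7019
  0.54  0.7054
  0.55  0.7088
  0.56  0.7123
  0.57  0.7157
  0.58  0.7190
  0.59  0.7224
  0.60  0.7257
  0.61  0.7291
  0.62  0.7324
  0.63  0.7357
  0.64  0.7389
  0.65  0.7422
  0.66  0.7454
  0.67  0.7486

σ√T = 0.43 × 0.2887 = 0.1241
d₁ = [ln(150/140) + (0.06 − 0.052 + 0.43²/2)·0.08333] / 0.1241 = [0.0690 + 0.0084] / 0.1241 = 0.6232 which rounds to 0.62
d₂ = d₁ − σ√T = 0.6232 − 0.1241 = 0.4991 which rounds to 0.50
exp(−qT) = exp(−0.052·0.08333) = 0.9957;  exp(−rT) = exp(−0.06·0.08333) = 0.9950
C = 150·0.9957·N(0.62) − 140·0.9950·N(0.50) = 150·0.9957·0.7324 − 140·0.9950·0.6915 = 109.3876 − 96.3260 = 13.0617

€13.06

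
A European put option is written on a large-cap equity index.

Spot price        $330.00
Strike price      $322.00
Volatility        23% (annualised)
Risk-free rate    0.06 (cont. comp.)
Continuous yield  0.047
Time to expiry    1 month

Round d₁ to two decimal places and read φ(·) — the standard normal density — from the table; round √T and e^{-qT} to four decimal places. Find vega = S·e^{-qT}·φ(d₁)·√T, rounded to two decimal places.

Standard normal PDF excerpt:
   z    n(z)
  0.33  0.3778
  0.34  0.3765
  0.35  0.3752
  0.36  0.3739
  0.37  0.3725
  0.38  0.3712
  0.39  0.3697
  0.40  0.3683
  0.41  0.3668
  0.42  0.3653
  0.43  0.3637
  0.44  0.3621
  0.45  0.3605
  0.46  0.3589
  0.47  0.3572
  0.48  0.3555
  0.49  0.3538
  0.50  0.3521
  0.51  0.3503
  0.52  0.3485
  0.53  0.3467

34.67

σ√T = 0.23·√0.08333 = 0.0664
d₁ = [ln(330/322) + (0.06 − 0.047 + 0.23²/2)·0.08333] / 0.0664 = [0.0245 + 0.0033] / 0.0664 = 0.4191 which rounds to 0.42
√T = √0.08333 = 0.2887
φ(d₁) = φ(0.42) = 0.3653
e^(−qT) = e^(−0.047·0.08333) = 0.9961
vega = S·e^(−qT)·φ(d₁)·√T = 330·0.9961·0.3653·0.2887 = 34.6668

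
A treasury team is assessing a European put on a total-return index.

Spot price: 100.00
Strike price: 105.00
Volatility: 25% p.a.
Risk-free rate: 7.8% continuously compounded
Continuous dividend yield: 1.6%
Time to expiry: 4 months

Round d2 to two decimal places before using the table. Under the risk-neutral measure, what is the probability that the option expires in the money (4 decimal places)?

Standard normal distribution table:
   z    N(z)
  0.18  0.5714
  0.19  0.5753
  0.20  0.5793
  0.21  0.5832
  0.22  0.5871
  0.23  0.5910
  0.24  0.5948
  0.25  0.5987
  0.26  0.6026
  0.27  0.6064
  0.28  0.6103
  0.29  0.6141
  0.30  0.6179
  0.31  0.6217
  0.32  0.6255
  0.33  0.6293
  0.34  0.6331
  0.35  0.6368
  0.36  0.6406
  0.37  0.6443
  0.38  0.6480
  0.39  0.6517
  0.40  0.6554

σ√T = 0.25·√0.3333 = 0.1443
d₁ = [ln(100/105) + (0.078 − 0.016 + 0.25²/2)·0.3333] / 0.1443 = [-0.0488 + 0.0311] / 0.1443 = -0.1227 → -0.12
d₂ = d₁ − σ√T = -0.1227 − 0.1443 = -0.2670 → -0.27
Pr(exercise) under Q = N(−d₂) = N(0.27) = 0.6064

0.6064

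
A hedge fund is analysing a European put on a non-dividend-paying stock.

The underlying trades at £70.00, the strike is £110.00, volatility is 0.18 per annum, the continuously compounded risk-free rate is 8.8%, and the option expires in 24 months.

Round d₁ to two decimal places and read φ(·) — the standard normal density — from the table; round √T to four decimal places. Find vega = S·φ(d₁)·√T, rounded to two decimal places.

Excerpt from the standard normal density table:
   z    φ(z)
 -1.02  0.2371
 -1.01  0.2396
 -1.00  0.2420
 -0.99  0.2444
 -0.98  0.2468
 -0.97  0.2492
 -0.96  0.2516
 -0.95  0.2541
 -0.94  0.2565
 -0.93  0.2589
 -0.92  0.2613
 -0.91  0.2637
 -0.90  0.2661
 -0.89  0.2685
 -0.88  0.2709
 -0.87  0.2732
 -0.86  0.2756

σ√T = 0.18 × 1.4142 = 0.2546
d₁ = [ln(70/110) + (0.088 + 0.18²/2)·2] / 0.2546 = [-0.4520 + 0.2084] / 0.2546 = -0.9569 → -0.96
√T = √2 = 1.4142
φ(d₁) = φ(-0.96) = 0.2516
vega = S·φ(d₁)·√T = 70·0.2516·1.4142 = 24.9069
(The call has the same vega.)

24.91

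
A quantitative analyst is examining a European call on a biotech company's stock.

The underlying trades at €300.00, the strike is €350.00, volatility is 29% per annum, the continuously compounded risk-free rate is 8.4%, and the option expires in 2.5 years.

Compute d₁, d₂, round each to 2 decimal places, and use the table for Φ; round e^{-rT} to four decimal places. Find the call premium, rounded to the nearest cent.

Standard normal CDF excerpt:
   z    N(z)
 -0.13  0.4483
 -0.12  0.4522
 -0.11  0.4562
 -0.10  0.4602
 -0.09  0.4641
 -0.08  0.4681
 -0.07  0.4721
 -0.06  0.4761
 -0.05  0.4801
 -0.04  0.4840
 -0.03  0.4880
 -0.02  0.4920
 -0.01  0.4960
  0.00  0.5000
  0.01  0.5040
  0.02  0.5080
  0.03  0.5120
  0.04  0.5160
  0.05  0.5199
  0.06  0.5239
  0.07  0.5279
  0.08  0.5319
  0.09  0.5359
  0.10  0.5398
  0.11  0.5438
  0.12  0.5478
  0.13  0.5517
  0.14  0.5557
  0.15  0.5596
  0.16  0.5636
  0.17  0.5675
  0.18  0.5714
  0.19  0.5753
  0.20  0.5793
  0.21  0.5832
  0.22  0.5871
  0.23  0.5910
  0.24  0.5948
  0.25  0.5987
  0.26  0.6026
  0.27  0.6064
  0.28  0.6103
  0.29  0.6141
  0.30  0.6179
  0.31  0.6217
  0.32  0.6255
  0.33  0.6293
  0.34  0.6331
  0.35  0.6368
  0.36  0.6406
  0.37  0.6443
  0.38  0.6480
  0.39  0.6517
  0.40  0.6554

€61.61

σ√T = 0.29 × 1.5811 = 0.4585
d₁ = [ln(300/350) + (0.084 + ½·0.29²)·2.5] / (σ√T) = (-0.1542 + 0.3151) / 0.4585 = 0.3511 ⇒ 0.35
d₂ = 0.3511 − 0.4585 = -0.1075 ⇒ -0.11
e^(−rT) = e^(−0.084·2.5) = 0.8106
N(d₁) = N(0.35) = 0.6368;  N(d₂) = N(-0.11) = 0.4562
C = 300·0.6368 − 350·0.8106·0.4562 = 191.0400 − 129.4285 = 61.6115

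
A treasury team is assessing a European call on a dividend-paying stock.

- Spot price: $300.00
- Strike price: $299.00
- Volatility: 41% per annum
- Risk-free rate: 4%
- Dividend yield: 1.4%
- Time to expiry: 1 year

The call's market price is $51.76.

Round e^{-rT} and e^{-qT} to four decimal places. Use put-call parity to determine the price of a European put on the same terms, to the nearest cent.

$43.21

exp(−qT) = exp(−0.014·1) = 0.9861;  exp(−rT) = exp(−0.04·1) = 0.9608
Put-call parity: C − P = S·e^(−qT) − K·e^(−rT) = 300·0.9861 − 299·0.9608 = 295.8300 − 287.2792 = 8.5508
P = C − (C − P) = 51.76 − (8.5508) = 43.2092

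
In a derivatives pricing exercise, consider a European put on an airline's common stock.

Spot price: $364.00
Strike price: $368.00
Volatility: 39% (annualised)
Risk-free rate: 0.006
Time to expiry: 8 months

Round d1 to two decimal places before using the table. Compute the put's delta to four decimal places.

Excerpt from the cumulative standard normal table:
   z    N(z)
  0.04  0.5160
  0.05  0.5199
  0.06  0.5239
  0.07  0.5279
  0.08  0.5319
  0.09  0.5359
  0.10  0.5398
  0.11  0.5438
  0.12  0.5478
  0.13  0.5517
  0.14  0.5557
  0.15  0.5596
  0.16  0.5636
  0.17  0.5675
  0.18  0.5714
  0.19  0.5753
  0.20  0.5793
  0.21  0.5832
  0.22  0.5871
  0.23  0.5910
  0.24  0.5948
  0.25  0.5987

T = 0.6667;  σ√T = 0.3184
d₁ = [ln(364/368) + (0.006 + 0.39²/2)·0.6667] / 0.3184 = [-0.0109 + 0.0547] / 0.3184 = 0.1375 ≈ 0.14
N(d₁) = N(0.14) = 0.5557
Δ_put = N(d₁) − 1 = 0.5557 − 1 = -0.4443

-0.4443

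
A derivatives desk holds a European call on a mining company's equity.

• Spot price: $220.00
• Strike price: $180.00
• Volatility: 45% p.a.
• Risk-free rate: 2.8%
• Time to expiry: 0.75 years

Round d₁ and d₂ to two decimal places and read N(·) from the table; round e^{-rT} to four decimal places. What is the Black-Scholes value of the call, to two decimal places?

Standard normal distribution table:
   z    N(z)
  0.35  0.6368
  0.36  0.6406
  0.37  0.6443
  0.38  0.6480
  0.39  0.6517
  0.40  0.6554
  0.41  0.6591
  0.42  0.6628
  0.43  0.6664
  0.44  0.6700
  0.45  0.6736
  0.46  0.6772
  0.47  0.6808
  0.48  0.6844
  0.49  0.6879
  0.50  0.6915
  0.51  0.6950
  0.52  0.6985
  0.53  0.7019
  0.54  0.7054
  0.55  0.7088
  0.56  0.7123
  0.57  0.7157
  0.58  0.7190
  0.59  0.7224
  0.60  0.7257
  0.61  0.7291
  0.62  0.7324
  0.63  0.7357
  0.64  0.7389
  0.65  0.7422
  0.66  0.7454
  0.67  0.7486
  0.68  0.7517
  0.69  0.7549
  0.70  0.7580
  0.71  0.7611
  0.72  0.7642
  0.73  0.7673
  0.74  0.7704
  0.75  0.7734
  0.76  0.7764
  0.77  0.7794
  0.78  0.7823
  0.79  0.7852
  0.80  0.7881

$57.25

σ√T = 0.45·√0.75 = 0.3897
d₁ = [ln(220/180) + (0.028 + 0.45²/2)·0.75] / 0.3897 = [0.2007 + 0.0969] / 0.3897 = 0.7637 ≈ 0.76
d₂ = d₁ − σ√T = 0.7637 − 0.3897 = 0.3740 ≈ 0.37
exp(−rT) = exp(−0.028·0.75) = 0.9792
C = 220·N(0.76) − 180·0.9792·N(0.37) = 220·0.7764 − 180·0.9792·0.6443 = 170.8080 − 113.5617 = 57.2463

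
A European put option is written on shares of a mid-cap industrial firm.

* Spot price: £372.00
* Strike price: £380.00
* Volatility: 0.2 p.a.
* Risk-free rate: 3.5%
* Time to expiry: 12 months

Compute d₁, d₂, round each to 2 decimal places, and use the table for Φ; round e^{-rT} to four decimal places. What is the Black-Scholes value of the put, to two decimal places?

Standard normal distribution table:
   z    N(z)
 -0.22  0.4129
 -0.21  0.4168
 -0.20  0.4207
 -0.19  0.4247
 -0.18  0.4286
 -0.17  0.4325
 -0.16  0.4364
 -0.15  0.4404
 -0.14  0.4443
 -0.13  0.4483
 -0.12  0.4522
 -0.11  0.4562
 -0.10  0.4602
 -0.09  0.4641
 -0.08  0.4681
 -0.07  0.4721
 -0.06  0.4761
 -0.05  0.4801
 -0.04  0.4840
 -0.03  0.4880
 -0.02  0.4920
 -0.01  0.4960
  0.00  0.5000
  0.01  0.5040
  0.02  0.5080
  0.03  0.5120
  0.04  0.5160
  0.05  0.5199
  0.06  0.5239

£26.98

σ√T = 0.2·√1 = 0.2000
ln(S/K) + (r + σ²/2)T = ln(372/380) + (0.035 + 0.2²/2)·1 = -0.0213 + 0.0550 = 0.0337
d₁ = 0.0337 / 0.2000 = 0.1686 ⇒ 0.17
d₂ = d₁ − σ√T = 0.1686 − 0.2000 = -0.0314 ⇒ -0.03
exp(−rT) = exp(−0.035·1) = 0.9656
P = 380·0.9656·N(0.03) − 372·N(-0.17) = 380·0.9656·0.5120 − 372·0.4325 = 187.8671 − 160.8900 = 26.9771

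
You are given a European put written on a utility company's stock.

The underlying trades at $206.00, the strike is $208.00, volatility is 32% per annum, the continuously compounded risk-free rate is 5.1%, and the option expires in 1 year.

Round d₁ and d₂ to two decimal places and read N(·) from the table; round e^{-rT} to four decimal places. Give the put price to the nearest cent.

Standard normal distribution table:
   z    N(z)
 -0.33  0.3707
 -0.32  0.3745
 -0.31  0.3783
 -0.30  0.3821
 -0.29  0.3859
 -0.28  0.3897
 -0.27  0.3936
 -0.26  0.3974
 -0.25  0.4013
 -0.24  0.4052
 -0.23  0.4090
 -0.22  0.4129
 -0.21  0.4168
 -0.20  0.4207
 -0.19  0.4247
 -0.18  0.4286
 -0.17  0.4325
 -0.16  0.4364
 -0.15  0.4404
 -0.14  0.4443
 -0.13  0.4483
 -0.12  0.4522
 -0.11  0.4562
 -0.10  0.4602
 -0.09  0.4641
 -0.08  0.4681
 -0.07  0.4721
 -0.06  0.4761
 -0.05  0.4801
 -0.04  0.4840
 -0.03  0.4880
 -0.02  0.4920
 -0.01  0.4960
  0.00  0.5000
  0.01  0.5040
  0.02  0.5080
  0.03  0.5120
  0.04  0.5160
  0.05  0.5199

$21.71

T = 1;  σ√T = 0.3200
d₁ = [ln(206/208) + (0.051 + ½·0.32²)·1] / (σ√T) = (-0.0097 + 0.1022) / 0.3200 = 0.2892 ⇒ 0.29
d₂ = 0.2892 − 0.3200 = -0.0308 ⇒ -0.03
exp(−rT) = exp(−0.051·1) = 0.9503
P = 208·0.9503·N(0.03) − 206·N(-0.29) = 208·0.9503·0.5120 − 206·0.3859 = 101.2031 − 79.4954 = 21.7077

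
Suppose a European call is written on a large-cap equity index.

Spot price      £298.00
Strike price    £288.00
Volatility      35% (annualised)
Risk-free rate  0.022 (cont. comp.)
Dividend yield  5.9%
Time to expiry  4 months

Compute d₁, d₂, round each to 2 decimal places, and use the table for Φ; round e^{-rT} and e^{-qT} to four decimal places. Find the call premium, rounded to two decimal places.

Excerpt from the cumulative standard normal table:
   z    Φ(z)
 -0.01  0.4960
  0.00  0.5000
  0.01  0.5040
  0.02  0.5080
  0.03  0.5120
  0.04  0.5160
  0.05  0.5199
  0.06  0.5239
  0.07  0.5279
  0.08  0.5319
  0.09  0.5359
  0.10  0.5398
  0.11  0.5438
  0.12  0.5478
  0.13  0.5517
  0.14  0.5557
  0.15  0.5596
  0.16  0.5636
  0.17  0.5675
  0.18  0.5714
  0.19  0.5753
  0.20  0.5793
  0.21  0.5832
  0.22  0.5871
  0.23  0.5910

£26.31

σ√T = 0.35·√0.3333 = 0.2021
ln(S/K) + (r − q + σ²/2)T = ln(298/288) + (0.022 − 0.059 + 0.35²/2)·0.3333 = 0.0341 + 0.0081 = 0.0422
d₁ = 0.0422 / 0.2021 = 0.2089 ≈ 0.21
d₂ = d₁ − σ√T = 0.2089 − 0.2021 = 0.0068 ≈ 0.01
exp(−qT) = exp(−0.059·0.3333) = 0.9805;  exp(−rT) = exp(−0.022·0.3333) = 0.9927
N(d₁) = N(0.21) = 0.5832;  N(d₂) = N(0.01) = 0.5040
C = 298·0.9805·0.5832 − 288·0.9927·0.5040 = 170.4046 − 144.0924 = 26.3122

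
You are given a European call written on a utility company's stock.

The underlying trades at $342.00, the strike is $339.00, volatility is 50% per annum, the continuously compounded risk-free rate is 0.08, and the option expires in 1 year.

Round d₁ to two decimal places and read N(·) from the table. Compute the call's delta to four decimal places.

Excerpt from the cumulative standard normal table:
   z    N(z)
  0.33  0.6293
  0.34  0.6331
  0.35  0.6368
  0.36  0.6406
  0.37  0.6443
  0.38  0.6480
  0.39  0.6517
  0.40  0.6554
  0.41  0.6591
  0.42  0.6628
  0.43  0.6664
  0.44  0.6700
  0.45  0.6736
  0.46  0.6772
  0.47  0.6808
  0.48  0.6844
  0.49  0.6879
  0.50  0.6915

σ√T = 0.5 × 1.0000 = 0.5000
ln(S/K) + (r + σ²/2)T = ln(342/339) + (0.08 + 0.5²/2)·1 = 0.0088 + 0.2050 = 0.2138
d₁ = 0.2138 / 0.5000 = 0.4276 → 0.43
N(d₁) = N(0.43) = 0.6664
Δ_call = N(d₁) = 0.6664

0.6664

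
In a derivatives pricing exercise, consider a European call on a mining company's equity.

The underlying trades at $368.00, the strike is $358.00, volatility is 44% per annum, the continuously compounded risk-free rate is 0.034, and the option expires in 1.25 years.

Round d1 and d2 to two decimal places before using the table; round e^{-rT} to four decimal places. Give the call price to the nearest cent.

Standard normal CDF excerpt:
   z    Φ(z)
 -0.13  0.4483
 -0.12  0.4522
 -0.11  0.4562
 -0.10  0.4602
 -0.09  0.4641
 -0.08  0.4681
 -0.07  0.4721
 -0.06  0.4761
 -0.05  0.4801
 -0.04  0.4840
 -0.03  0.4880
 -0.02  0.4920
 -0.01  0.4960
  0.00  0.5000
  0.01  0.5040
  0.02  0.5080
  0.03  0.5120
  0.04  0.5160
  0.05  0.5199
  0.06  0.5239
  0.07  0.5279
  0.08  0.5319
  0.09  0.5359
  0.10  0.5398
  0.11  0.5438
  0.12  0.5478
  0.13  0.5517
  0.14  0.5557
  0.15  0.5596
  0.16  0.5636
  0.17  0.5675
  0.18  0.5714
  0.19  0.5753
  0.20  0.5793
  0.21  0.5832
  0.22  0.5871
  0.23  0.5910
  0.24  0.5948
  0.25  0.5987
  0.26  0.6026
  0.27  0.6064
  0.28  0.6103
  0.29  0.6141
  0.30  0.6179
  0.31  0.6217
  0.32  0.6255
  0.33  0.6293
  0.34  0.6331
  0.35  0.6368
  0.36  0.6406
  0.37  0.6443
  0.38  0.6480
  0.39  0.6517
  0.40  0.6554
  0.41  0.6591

T = 1.25;  σ√T = 0.4919
d₁ = [ln(368/358) + (0.034 + 0.44²/2)·1.25] / 0.4919 = [0.0275 + 0.1635] / 0.4919 = 0.3884 ⇒ 0.39
d₂ = d₁ − σ√T = 0.3884 − 0.4919 = -0.1036 ⇒ -0.10
e^(−rT) = e^(−0.034·1.25) = 0.9584
N(d₁) = N(0.39) = 0.6517;  N(d₂) = N(-0.10) = 0.4602
C = 368·0.6517 − 358·0.9584·0.4602 = 239.8256 − 157.8979 = 81.9277

$81.93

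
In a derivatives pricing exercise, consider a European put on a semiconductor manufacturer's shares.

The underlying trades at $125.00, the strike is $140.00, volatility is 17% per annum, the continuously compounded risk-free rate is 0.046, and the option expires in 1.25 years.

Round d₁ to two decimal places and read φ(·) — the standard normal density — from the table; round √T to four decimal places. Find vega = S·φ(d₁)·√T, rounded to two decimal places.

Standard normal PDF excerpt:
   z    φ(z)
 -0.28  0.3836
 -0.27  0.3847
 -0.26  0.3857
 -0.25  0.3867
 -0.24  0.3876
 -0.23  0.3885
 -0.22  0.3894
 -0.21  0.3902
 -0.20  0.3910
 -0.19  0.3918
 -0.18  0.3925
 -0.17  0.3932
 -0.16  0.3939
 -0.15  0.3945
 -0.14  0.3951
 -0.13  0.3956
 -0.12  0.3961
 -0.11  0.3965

T = 1.25;  σ√T = 0.1901
d₁ = [ln(125/140) + (0.046 + 0.17²/2)·1.25] / 0.1901 = [-0.1133 + 0.0756] / 0.1901 = -0.1987 → -0.20
√T = √1.25 = 1.1180
φ(d₁) = φ(-0.20) = 0.3910
vega = S·φ(d₁)·√T = 125·0.3910·1.1180 = 54.6423

54.64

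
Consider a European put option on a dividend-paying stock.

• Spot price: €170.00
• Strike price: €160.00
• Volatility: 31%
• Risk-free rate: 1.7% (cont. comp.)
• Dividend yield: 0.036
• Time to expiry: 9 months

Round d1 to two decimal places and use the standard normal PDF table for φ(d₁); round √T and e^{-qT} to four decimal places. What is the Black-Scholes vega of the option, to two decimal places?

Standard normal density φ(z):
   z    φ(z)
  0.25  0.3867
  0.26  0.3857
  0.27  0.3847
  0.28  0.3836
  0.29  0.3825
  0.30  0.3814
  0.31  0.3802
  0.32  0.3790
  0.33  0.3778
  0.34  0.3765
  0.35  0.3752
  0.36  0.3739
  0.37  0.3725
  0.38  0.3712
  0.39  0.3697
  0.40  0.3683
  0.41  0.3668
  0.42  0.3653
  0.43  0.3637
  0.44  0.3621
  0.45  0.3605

σ√T = 0.31 × 0.8660 = 0.2685
d₁ = [ln(170/160) + (0.017 − 0.036 + 0.31²/2)·0.75] / 0.2685 = [0.0606 + 0.0218] / 0.2685 = 0.3070 → 0.31
√T = √0.75 = 0.8660
φ(d₁) = φ(0.31) = 0.3802
exp(−qT) = exp(−0.036·0.75) = 0.9734
vega = S·exp(−qT)·φ(d₁)·√T = 170·0.9734·0.3802·0.8660 = 54.4842
(Vega is the same for a European call and put with the same parameters.)

54.48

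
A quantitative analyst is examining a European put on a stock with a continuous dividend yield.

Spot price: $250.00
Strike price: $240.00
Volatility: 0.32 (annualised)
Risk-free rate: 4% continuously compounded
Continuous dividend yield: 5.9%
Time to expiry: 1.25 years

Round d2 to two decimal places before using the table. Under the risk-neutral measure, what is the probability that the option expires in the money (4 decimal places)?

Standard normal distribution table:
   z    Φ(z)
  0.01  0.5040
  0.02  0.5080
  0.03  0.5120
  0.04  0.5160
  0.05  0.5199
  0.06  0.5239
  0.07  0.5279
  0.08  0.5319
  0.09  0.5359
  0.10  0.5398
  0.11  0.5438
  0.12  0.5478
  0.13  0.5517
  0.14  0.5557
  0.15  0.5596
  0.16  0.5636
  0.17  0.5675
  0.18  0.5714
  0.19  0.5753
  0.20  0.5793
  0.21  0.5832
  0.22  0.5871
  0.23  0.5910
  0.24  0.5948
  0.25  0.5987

0.5517

σ√T = 0.32 × 1.1180 = 0.3578
d₁ = [ln(250/240) + (0.04 − 0.059 + 0.32²/2)·1.25] / 0.3578 = [0.0408 + 0.0403] / 0.3578 = 0.2266 ⇒ 0.23
d₂ = d₁ − σ√T = 0.2266 − 0.3578 = -0.1312 ⇒ -0.13
Risk-neutral Pr[S_T < K] = N(−d₂) = N(0.13) = 0.5517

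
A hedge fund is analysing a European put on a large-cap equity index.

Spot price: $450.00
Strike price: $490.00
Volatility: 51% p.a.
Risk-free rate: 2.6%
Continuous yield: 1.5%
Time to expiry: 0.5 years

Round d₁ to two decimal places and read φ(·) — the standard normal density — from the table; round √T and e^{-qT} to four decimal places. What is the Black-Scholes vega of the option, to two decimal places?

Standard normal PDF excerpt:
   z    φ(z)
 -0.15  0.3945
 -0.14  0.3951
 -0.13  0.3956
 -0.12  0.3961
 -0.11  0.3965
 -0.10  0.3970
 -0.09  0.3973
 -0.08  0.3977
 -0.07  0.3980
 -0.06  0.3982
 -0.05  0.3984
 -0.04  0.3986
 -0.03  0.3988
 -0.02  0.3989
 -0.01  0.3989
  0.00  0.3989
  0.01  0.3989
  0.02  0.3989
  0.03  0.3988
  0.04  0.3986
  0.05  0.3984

125.88

σ√T = 0.51 × 0.7071 = 0.3606
d₁ = [ln(450/490) + (0.026 − 0.015 + 0.51²/2)·0.5] / 0.3606 = [-0.0852 + 0.0705] / 0.3606 = -0.0406 which rounds to -0.04
√T = √0.5 = 0.7071
φ(d₁) = φ(-0.04) = 0.3986
exp(−qT) = exp(−0.015·0.5) = 0.9925
vega = S·exp(−qT)·φ(d₁)·√T = 450·0.9925·0.3986·0.7071 = 125.8813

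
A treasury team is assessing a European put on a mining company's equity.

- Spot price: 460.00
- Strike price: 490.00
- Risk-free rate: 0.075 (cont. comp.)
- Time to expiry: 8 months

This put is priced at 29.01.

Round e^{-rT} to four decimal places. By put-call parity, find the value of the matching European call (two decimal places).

22.92

e^(−rT) = e^(−0.075·0.6667) = 0.9512
Put-call parity: C − P = S − K·e^(−rT) = 460 − 490·0.9512 = 460 − 466.0880 = -6.0880
C = P + (C − P) = 29.01 + (-6.0880) = 22.9220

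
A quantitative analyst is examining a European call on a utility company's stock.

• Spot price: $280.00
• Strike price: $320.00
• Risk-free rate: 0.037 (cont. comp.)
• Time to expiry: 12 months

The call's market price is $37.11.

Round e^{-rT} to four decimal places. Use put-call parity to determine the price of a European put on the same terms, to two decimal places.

e^(−rT) = e^(−0.037·1) = 0.9637
Put-call parity: C − P = S − K·e^(−rT) = 280 − 320·0.9637 = 280 − 308.3840 = -28.3840
P = C − (C − P) = 37.11 − (-28.3840) = 65.4940

$65.49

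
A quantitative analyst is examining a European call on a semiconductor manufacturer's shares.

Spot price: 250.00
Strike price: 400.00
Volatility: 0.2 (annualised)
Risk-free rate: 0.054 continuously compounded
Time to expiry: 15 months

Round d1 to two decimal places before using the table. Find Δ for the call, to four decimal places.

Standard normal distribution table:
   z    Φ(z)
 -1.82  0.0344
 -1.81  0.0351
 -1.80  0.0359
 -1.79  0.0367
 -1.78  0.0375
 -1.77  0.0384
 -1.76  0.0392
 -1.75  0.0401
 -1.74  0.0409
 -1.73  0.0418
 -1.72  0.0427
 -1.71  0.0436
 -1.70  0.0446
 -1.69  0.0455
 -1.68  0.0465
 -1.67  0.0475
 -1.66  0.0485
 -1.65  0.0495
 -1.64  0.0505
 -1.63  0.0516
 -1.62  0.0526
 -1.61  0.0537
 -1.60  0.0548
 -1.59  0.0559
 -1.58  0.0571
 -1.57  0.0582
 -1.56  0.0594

σ√T = 0.2·√1.25 = 0.2236
ln(S/K) + (r + σ²/2)T = ln(250/400) + (0.054 + 0.2²/2)·1.25 = -0.4700 + 0.0925 = -0.3775
d₁ = -0.3775 / 0.2236 = -1.6882 ⇒ -1.69
N(d₁) = N(-1.69) = 0.0455
Δ_call = N(d₁) = 0.0455

0.0455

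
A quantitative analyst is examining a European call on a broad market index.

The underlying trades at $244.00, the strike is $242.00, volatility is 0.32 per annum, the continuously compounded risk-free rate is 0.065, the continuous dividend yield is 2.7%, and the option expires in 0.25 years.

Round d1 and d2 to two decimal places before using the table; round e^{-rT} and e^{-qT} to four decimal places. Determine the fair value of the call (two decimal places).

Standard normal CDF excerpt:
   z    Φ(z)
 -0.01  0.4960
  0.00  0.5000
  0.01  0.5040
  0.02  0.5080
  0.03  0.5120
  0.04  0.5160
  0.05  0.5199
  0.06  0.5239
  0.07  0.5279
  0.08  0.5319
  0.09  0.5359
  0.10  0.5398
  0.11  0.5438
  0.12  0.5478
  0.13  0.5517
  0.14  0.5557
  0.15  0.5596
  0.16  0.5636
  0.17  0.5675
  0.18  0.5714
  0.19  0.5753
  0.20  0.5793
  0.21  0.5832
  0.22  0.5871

$17.52

T = 0.25;  σ√T = 0.1600
d₁ = [ln(244/242) + (0.065 − 0.027 + 0.32²/2)·0.25] / 0.1600 = [0.0082 + 0.0223] / 0.1600 = 0.1908 ≈ 0.19
d₂ = d₁ − σ√T = 0.1908 − 0.1600 = 0.0308 ≈ 0.03
exp(−qT) = exp(−0.027·0.25) = 0.9933;  exp(−rT) = exp(−0.065·0.25) = 0.9839
C = 244·0.9933·N(0.19) − 242·0.9839·N(0.03) = 244·0.9933·0.5753 − 242·0.9839·0.5120 = 139.4327 − 121.9091 = 17.5236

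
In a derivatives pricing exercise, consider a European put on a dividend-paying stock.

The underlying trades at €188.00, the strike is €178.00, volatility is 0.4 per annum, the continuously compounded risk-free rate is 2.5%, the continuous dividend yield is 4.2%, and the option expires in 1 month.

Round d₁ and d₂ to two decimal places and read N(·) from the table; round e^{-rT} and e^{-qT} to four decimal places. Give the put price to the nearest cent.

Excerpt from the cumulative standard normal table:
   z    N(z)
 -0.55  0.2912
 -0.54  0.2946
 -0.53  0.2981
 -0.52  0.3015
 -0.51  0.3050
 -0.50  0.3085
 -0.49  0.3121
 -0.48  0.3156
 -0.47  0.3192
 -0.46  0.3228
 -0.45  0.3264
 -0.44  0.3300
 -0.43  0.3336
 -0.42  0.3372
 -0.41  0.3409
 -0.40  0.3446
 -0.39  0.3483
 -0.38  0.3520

€4.73

σ√T = 0.4·√0.08333 = 0.1155
d₁ = [ln(188/178) + (0.025 − 0.042 + 0.4²/2)·0.08333] / 0.1155 = [0.0547 + 0.0053] / 0.1155 = 0.5188 which rounds to 0.52
d₂ = d₁ − σ√T = 0.5188 − 0.1155 = 0.4034 which rounds to 0.40
exp(−qT) = exp(−0.042·0.08333) = 0.9965;  exp(−rT) = exp(−0.025·0.08333) = 0.9979
P = 178·0.9979·N(-0.40) − 188·0.9965·N(-0.52) = 178·0.9979·0.3446 − 188·0.9965·0.3015 = 61.2100 − 56.4836 = 4.7264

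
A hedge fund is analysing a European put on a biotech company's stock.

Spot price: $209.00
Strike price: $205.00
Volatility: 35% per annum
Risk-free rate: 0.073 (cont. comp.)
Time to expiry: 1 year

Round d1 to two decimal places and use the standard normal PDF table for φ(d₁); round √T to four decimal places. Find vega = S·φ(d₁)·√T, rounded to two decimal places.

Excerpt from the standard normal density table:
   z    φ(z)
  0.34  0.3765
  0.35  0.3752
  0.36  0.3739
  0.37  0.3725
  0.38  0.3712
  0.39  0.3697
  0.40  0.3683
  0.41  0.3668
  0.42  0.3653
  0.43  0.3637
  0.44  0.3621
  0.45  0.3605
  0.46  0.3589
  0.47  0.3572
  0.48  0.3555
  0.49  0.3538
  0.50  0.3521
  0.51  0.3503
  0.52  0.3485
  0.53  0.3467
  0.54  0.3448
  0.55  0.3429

75.68

T = 1;  σ√T = 0.3500
d₁ = [ln(209/205) + (0.073 + 0.35²/2)·1] / 0.3500 = [0.0193 + 0.1342] / 0.3500 = 0.4388 which rounds to 0.44
√T = √1 = 1.0000
φ(d₁) = φ(0.44) = 0.3621
vega = S·φ(d₁)·√T = 209·0.3621·1.0000 = 75.6789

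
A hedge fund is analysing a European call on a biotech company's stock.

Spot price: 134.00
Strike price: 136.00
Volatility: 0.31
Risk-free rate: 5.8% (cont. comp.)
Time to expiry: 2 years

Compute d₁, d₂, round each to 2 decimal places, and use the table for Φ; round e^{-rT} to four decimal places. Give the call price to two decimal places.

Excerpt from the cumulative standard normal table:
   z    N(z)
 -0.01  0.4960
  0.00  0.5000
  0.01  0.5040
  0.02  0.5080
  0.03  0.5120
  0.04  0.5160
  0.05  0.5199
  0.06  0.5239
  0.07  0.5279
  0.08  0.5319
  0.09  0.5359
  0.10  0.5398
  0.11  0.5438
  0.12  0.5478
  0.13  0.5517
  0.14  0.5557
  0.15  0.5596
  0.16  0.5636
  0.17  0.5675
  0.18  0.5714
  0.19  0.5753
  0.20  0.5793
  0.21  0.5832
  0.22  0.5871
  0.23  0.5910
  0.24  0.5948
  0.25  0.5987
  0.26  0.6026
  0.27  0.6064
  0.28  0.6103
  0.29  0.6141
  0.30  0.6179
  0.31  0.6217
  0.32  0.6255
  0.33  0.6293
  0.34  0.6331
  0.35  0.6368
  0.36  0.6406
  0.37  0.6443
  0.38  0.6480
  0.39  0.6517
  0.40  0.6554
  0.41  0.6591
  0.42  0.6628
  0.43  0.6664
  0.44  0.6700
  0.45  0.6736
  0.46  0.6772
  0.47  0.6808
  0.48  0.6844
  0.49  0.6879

29.22

σ√T = 0.31 × 1.4142 = 0.4384
d₁ = [ln(134/136) + (0.058 + ½·0.31²)·2] / (σ√T) = (-0.0148 + 0.2121) / 0.4384 = 0.4500 ≈ 0.45
d₂ = 0.4500 − 0.4384 = 0.0116 ≈ 0.01
exp(−rT) = exp(−0.058·2) = 0.8905
C = 134·N(0.45) − 136·0.8905·N(0.01) = 134·0.6736 − 136·0.8905·0.5040 = 90.2624 − 61.0384 = 29.2240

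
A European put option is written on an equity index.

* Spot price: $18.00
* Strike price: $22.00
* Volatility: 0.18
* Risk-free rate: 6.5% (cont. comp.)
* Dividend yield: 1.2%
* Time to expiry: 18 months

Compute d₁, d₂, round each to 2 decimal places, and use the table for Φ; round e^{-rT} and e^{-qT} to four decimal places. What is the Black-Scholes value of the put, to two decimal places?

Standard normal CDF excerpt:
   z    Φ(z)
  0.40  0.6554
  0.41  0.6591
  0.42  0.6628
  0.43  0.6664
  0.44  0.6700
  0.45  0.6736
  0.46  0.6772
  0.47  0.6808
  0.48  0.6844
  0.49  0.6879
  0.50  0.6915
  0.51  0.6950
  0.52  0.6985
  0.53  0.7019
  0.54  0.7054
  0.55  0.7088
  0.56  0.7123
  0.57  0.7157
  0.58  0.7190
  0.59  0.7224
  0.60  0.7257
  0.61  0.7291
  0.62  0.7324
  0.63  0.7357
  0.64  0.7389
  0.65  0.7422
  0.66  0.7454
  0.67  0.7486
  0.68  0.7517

σ√T = 0.18·√1.5 = 0.2205
d₁ = [ln(18/22) + (0.065 − 0.012 + 0.18²/2)·1.5] / 0.2205 = [-0.2007 + 0.1038] / 0.2205 = -0.4394 → -0.44
d₂ = d₁ − σ√T = -0.4394 − 0.2205 = -0.6599 → -0.66
e^(−qT) = e^(−0.012·1.5) = 0.9822;  e^(−rT) = e^(−0.065·1.5) = 0.9071
N(−d₂) = N(0.66) = 0.7454;  N(−d₁) = N(0.44) = 0.6700
P = 22·0.9071·0.7454 − 18·0.9822·0.6700 = 14.8754 − 11.8453 = 3.0300

$3.03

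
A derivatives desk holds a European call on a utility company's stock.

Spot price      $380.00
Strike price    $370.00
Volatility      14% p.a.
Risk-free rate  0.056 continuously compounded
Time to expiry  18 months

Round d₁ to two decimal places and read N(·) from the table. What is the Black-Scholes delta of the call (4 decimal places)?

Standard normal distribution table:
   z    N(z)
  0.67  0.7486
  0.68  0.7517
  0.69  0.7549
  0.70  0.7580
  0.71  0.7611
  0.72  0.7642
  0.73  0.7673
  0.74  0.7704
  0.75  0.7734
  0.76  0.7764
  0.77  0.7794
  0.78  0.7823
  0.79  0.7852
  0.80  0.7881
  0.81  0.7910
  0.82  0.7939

0.7673

σ√T = 0.14·√1.5 = 0.1715
d₁ = [ln(380/370) + (0.056 + ½·0.14²)·1.5] / (σ√T) = (0.0267 + 0.0987) / 0.1715 = 0.7312 ⇒ 0.73
N(d₁) = N(0.73) = 0.7673
Δ_call = N(d₁) = 0.7673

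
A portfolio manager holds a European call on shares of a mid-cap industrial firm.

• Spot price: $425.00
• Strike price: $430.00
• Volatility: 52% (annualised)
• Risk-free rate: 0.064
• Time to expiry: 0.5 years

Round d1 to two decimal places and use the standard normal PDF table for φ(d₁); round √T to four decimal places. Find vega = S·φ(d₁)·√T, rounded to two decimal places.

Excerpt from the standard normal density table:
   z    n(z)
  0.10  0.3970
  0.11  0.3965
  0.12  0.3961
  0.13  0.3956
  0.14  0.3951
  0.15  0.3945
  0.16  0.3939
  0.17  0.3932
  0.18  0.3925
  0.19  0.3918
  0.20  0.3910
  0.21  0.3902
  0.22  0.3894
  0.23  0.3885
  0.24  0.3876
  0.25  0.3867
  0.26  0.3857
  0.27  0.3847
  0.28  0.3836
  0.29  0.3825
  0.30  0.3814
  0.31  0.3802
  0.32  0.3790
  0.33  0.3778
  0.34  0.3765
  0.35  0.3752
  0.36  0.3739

116.48

σ√T = 0.52 × 0.7071 = 0.3677
d₁ = [ln(425/430) + (0.064 + 0.52²/2)·0.5] / 0.3677 = [-0.0117 + 0.0996] / 0.3677 = 0.2391 which rounds to 0.24
√T = √0.5 = 0.7071
φ(d₁) = φ(0.24) = 0.3876
vega = S·φ(d₁)·√T = 425·0.3876·0.7071 = 116.4806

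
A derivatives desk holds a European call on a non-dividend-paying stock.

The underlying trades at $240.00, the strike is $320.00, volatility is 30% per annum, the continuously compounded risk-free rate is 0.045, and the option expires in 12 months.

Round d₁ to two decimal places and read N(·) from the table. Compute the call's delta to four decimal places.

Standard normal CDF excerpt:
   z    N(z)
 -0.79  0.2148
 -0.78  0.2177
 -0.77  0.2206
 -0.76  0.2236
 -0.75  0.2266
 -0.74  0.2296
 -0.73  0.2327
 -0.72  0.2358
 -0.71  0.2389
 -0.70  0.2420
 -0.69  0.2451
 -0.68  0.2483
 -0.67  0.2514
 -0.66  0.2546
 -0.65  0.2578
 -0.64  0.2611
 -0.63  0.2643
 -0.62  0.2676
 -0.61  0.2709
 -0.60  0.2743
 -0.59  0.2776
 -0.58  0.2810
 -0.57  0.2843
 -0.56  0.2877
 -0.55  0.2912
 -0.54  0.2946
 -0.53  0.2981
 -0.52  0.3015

σ√T = 0.3 × 1.0000 = 0.3000
ln(S/K) + (r + σ²/2)T = ln(240/320) + (0.045 + 0.3²/2)·1 = -0.2877 + 0.0900 = -0.1977
d₁ = -0.1977 / 0.3000 = -0.6589 which rounds to -0.66
N(d₁) = N(-0.66) = 0.2546
Δ_call = N(d₁) = 0.2546

0.2546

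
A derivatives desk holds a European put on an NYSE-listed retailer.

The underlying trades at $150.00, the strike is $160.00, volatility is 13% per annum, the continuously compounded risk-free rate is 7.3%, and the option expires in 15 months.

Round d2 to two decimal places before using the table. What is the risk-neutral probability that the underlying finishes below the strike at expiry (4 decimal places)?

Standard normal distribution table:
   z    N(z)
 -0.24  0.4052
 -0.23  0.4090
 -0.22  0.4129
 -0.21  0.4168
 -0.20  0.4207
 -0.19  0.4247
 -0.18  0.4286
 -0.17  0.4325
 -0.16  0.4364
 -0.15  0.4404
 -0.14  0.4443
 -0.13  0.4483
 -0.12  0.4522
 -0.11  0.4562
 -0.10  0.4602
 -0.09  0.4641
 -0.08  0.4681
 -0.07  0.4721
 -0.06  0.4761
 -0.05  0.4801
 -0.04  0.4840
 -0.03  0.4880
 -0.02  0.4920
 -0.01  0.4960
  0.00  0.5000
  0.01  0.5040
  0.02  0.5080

0.4562

σ√T = 0.13 × 1.1180 = 0.1453
ln(S/K) + (r + σ²/2)T = ln(150/160) + (0.073 + 0.13²/2)·1.25 = -0.0645 + 0.1018 = 0.0373
d₁ = 0.0373 / 0.1453 = 0.2565 ⇒ 0.26
d₂ = d₁ − σ√T = 0.2565 − 0.1453 = 0.1111 ⇒ 0.11
Pr(exercise) under Q = N(−d₂) = N(-0.11) = 0.4562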